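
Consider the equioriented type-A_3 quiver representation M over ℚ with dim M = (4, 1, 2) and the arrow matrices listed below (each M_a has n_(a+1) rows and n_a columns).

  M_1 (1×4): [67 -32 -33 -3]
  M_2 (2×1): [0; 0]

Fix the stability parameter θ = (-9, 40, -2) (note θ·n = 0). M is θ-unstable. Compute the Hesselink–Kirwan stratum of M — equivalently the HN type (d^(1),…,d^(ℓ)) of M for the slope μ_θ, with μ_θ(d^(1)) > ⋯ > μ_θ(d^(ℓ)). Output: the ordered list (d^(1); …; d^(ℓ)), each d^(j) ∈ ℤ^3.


Interval decomposition of M: I[1,1]^3, I[1,2], I[3,3]^2.
HN type (ℓ=3): μ^(1)=40; μ^(2)=-2; μ^(3)=-9

((0, 1, 0); (0, 0, 2); (4, 0, 0))


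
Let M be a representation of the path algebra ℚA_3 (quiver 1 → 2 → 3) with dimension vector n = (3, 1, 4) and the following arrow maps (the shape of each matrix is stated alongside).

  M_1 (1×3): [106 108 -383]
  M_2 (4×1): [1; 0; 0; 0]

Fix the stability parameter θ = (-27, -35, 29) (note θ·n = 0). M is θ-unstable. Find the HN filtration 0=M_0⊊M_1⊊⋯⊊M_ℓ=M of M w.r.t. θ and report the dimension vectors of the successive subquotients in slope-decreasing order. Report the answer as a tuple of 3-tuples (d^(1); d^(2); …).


Interval decomposition of M: I[1,1]^2, I[1,3], I[3,3]^3.
HN type (ℓ=3): μ^(1)=29; μ^(2)=-27; μ^(3)=-31

((0, 0, 4); (2, 0, 0); (1, 1, 0))


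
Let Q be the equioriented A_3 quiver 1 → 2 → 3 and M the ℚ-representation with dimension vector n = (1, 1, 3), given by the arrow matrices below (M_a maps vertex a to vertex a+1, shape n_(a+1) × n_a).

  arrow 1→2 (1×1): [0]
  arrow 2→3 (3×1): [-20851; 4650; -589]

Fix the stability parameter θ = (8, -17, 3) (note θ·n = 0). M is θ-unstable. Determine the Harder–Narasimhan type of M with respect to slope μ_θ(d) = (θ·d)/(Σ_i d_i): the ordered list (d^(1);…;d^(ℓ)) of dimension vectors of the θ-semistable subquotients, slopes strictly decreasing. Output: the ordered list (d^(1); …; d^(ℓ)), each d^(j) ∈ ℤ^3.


Via rank(M_{q-1}∘⋯∘M_p): M ≅ I[1,1], I[2,3], I[3,3]^2.
μ_θ-semistable layers: μ^(1)=8; μ^(2)=3; μ^(3)=-17

((1, 0, 0); (0, 0, 3); (0, 1, 0))


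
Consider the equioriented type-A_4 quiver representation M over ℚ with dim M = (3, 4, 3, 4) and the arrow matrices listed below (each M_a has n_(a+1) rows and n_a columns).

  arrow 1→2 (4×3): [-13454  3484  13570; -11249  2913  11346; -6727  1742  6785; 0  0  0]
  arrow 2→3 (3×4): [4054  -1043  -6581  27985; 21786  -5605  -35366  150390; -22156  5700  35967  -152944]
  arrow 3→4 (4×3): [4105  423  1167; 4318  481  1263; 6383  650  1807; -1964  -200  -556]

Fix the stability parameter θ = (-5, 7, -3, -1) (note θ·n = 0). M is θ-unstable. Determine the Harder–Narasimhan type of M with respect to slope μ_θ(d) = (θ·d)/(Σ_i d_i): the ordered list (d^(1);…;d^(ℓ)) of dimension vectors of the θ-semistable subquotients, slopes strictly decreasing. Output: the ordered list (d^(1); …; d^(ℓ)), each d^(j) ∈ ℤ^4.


Interval decomposition of M: I[1,1], I[1,4]^2, I[2,2], I[2,4], I[4,4].
HN type (ℓ=4): μ^(1)=7; μ^(2)=1; μ^(3)=-1; μ^(4)=-5

((0, 1, 0, 0); (0, 3, 3, 3); (0, 0, 0, 1); (3, 0, 0, 0))


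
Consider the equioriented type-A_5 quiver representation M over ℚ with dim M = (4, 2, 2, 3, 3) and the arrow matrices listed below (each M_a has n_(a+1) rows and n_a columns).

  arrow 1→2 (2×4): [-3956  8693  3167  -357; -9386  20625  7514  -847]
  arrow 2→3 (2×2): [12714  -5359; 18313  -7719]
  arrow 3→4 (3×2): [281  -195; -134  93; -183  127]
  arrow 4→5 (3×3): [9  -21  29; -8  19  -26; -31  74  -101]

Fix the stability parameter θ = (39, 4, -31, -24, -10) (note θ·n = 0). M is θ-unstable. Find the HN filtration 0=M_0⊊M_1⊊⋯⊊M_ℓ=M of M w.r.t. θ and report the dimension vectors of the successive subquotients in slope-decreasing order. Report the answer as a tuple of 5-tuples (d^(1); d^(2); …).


Via rank(M_{q-1}∘⋯∘M_p): M ≅ I[1,1]^2, I[1,4], I[1,5], I[4,5], I[5,5].
μ_θ-semistable layers: μ^(1)=39; μ^(2)=-3; μ^(3)=-22/5; μ^(4)=-10; μ^(5)=-24

((2, 0, 0, 0, 0); (1, 1, 1, 1, 0); (1, 1, 1, 1, 1); (0, 0, 0, 0, 2); (0, 0, 0, 1, 0))


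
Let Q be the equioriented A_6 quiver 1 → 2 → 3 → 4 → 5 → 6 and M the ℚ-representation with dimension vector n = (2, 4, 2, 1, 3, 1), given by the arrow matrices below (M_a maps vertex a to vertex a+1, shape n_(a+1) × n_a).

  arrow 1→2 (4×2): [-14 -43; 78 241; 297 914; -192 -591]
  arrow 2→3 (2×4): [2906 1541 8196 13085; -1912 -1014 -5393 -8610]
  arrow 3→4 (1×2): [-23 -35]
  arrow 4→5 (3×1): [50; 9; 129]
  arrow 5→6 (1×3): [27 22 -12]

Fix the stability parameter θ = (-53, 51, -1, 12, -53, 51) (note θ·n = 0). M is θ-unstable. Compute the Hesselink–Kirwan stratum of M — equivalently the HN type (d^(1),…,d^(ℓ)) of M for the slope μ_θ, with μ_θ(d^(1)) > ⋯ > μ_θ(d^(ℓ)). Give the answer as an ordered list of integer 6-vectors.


Barcode: M ≅ I[1,2], I[1,5], I[2,2], I[2,3], I[5,5], I[5,6]. HN layers by μ_θ (4 steps, strictly decreasing):
  μ^(1)=51; μ^(2)=25; μ^(3)=9/4; μ^(4)=-53

((0, 2, 0, 0, 0, 1); (0, 1, 1, 0, 0, 0); (0, 1, 1, 1, 1, 0); (2, 0, 0, 0, 2, 0))


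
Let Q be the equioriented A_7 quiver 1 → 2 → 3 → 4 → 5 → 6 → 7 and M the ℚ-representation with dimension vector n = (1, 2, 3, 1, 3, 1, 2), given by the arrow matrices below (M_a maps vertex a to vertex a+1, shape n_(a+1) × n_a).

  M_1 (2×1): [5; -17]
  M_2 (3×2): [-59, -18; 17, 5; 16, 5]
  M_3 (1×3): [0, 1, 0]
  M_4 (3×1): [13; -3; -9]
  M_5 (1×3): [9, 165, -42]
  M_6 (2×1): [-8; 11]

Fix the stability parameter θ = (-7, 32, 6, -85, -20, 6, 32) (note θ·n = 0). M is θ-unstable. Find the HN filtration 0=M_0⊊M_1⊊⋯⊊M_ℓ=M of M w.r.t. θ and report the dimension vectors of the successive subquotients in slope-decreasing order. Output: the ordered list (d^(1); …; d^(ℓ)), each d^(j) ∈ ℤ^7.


Via rank(M_{q-1}∘⋯∘M_p): M ≅ I[1,3], I[2,5], I[3,3], I[5,5], I[5,7], I[7,7].
μ_θ-semistable layers: μ^(1)=32; μ^(2)=19; μ^(3)=6; μ^(4)=-7; μ^(5)=-67/4; μ^(6)=-20

((0, 0, 0, 0, 0, 0, 2); (0, 1, 1, 0, 0, 0, 0); (0, 0, 1, 0, 0, 1, 0); (1, 0, 0, 0, 0, 0, 0); (0, 1, 1, 1, 1, 0, 0); (0, 0, 0, 0, 2, 0, 0))


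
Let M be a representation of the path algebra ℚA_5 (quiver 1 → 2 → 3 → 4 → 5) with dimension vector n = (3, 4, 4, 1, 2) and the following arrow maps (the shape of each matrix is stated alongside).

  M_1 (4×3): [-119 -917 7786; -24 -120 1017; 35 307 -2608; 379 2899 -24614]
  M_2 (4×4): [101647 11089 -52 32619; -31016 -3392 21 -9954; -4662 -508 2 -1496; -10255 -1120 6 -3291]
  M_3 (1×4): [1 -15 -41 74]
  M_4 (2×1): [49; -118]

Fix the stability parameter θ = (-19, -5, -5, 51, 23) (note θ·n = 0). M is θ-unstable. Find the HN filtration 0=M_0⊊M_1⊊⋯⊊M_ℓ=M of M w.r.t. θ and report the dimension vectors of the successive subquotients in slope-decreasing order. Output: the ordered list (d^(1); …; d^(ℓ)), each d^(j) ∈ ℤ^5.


Interval decomposition of M: I[1,3]^2, I[1,5], I[2,3], I[5,5].
HN type (ℓ=4): μ^(1)=37; μ^(2)=23; μ^(3)=-5; μ^(4)=-19

((0, 0, 0, 1, 1); (0, 0, 0, 0, 1); (0, 4, 4, 0, 0); (3, 0, 0, 0, 0))


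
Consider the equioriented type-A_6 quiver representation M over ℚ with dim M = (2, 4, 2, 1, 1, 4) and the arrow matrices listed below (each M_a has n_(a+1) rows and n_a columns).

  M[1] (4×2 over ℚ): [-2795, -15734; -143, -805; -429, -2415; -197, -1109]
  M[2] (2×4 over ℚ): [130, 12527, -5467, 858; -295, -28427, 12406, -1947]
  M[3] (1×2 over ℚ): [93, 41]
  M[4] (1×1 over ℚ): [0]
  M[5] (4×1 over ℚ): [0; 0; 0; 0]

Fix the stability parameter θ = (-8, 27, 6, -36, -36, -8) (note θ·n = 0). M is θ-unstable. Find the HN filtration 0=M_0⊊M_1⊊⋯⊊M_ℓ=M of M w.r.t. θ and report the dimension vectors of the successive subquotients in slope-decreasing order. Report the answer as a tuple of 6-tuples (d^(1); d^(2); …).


Interval decomposition of M: I[1,2], I[1,4], I[2,2], I[2,3], I[5,5], I[6,6]^4.
HN type (ℓ=5): μ^(1)=27; μ^(2)=33/2; μ^(3)=-1; μ^(4)=-8; μ^(5)=-36

((0, 2, 0, 0, 0, 0); (0, 1, 1, 0, 0, 0); (0, 1, 1, 1, 0, 0); (2, 0, 0, 0, 0, 4); (0, 0, 0, 0, 1, 0))


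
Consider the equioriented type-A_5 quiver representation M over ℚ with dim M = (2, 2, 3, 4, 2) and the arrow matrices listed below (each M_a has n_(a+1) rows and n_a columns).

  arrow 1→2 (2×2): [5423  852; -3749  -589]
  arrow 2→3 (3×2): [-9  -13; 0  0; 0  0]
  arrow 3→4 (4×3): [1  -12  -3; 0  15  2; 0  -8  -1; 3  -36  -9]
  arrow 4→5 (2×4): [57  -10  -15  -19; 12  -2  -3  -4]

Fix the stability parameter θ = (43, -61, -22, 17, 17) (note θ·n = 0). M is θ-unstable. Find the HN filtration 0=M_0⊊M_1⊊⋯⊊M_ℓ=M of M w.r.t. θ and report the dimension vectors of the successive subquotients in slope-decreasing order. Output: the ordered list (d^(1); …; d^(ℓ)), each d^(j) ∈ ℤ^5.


Via rank(M_{q-1}∘⋯∘M_p): M ≅ I[1,2], I[1,4], I[3,4], I[3,5], I[4,5].
μ_θ-semistable layers: μ^(1)=17; μ^(2)=-9; μ^(3)=-40/3; μ^(4)=-22

((0, 0, 0, 4, 2); (1, 1, 0, 0, 0); (1, 1, 1, 0, 0); (0, 0, 2, 0, 0))


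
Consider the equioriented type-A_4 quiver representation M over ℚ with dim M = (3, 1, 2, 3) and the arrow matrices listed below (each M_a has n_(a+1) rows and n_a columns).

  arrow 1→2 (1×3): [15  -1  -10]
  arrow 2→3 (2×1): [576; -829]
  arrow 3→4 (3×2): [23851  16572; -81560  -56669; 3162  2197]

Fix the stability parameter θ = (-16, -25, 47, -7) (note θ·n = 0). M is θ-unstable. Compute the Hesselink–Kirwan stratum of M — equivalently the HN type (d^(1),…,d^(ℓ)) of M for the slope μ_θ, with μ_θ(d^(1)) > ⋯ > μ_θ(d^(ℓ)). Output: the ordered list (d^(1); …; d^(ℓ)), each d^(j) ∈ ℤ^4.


Interval decomposition of M: I[1,1]^2, I[1,4], I[3,4], I[4,4].
HN type (ℓ=4): μ^(1)=20; μ^(2)=-7; μ^(3)=-16; μ^(4)=-41/2

((0, 0, 2, 2); (0, 0, 0, 1); (2, 0, 0, 0); (1, 1, 0, 0))


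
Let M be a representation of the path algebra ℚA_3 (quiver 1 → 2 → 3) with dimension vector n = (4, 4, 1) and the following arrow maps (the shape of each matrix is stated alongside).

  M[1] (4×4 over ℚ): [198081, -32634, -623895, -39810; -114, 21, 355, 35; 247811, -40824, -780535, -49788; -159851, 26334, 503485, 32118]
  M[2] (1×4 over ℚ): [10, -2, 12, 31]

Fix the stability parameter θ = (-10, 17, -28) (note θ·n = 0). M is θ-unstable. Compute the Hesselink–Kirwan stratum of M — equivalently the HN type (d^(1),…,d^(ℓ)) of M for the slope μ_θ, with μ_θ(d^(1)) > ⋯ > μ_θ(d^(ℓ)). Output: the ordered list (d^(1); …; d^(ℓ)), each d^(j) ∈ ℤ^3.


Interval decomposition of M: I[1,1]^2, I[1,2], I[1,3], I[2,2]^2.
HN type (ℓ=3): μ^(1)=17; μ^(2)=-11/2; μ^(3)=-10

((0, 3, 0); (0, 1, 1); (4, 0, 0))


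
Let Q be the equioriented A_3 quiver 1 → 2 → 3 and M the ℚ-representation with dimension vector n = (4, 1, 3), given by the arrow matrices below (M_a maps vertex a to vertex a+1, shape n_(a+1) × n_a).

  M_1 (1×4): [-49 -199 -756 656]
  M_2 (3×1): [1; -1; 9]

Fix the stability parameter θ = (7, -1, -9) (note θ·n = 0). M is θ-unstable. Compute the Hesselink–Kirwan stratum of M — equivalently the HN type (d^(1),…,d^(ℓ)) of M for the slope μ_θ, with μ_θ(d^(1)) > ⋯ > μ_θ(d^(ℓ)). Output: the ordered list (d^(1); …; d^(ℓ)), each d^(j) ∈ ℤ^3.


Via rank(M_{q-1}∘⋯∘M_p): M ≅ I[1,1]^3, I[1,3], I[3,3]^2.
μ_θ-semistable layers: μ^(1)=7; μ^(2)=-1; μ^(3)=-9

((3, 0, 0); (1, 1, 1); (0, 0, 2))


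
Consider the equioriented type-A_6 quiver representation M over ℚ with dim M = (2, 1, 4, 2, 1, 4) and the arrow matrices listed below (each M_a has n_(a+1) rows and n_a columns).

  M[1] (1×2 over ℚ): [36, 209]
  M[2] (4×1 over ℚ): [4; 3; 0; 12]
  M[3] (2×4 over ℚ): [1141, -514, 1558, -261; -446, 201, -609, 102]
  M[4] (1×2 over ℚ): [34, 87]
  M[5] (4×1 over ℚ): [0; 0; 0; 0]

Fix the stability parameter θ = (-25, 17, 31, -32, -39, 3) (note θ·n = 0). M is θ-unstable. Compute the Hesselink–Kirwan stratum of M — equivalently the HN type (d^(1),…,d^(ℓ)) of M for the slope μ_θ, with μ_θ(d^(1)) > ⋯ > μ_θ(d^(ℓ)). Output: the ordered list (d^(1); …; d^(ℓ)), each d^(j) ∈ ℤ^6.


Interval decomposition of M: I[1,1], I[1,5], I[3,3]^2, I[3,4], I[6,6]^4.
HN type (ℓ=5): μ^(1)=31; μ^(2)=3; μ^(3)=-1/2; μ^(4)=-23/4; μ^(5)=-25

((0, 0, 2, 0, 0, 0); (0, 0, 0, 0, 0, 4); (0, 0, 1, 1, 0, 0); (0, 1, 1, 1, 1, 0); (2, 0, 0, 0, 0, 0))


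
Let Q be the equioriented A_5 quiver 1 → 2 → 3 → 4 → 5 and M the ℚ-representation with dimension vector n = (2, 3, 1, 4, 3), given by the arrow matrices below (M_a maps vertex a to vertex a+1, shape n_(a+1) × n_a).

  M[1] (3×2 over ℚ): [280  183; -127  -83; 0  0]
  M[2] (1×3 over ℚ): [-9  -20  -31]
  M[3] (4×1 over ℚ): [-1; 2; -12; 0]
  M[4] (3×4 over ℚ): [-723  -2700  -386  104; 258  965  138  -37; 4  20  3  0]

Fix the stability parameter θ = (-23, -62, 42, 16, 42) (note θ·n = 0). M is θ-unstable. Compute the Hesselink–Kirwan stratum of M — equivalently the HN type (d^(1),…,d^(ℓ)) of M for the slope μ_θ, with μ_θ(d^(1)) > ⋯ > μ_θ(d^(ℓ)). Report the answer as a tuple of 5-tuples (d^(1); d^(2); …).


Interval decomposition of M: I[1,2], I[1,5], I[2,2], I[4,4], I[4,5]^2.
HN type (ℓ=5): μ^(1)=42; μ^(2)=29; μ^(3)=16; μ^(4)=-85/2; μ^(5)=-62

((0, 0, 0, 0, 3); (0, 0, 1, 1, 0); (0, 0, 0, 3, 0); (2, 2, 0, 0, 0); (0, 1, 0, 0, 0))


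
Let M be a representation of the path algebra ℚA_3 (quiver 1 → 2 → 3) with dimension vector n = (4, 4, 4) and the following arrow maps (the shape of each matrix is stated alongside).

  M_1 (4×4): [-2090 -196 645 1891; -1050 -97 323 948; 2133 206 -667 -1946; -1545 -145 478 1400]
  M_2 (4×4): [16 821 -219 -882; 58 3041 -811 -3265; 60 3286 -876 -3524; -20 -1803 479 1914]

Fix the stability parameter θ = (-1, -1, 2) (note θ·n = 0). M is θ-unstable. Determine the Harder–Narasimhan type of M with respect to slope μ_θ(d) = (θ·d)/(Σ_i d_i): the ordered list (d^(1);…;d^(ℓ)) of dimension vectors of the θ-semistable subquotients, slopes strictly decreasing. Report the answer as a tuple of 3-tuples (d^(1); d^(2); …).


Via rank(M_{q-1}∘⋯∘M_p): M ≅ I[1,2], I[1,3]^3, I[3,3].
μ_θ-semistable layers: μ^(1)=2; μ^(2)=-1

((0, 0, 4); (4, 4, 0))


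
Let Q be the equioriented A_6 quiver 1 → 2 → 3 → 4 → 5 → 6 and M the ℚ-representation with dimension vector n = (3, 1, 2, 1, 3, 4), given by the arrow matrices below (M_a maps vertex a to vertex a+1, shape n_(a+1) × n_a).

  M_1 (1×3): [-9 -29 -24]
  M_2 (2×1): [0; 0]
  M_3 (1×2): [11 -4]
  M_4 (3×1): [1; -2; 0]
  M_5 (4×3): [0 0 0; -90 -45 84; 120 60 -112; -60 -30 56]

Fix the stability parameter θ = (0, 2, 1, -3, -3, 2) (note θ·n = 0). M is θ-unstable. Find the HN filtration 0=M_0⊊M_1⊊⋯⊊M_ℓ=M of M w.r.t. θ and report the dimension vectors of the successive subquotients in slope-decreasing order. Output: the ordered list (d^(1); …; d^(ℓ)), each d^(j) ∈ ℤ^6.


Barcode: M ≅ I[1,1]^2, I[1,2], I[3,3], I[3,5], I[5,5], I[5,6], I[6,6]^3. HN layers by μ_θ (5 steps, strictly decreasing):
  μ^(1)=2; μ^(2)=1; μ^(3)=0; μ^(4)=-5/3; μ^(5)=-3

((0, 1, 0, 0, 0, 4); (0, 0, 1, 0, 0, 0); (3, 0, 0, 0, 0, 0); (0, 0, 1, 1, 1, 0); (0, 0, 0, 0, 2, 0))


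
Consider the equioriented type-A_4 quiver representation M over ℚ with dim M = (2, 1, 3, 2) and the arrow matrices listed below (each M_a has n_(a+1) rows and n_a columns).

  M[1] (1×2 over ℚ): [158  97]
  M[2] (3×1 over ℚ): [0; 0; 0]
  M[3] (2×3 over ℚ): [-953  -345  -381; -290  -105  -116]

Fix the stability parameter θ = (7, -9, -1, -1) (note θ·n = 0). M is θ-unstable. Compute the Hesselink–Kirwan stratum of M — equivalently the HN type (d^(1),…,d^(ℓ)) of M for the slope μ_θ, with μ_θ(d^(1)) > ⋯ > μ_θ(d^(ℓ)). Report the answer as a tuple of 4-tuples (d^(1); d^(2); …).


Interval decomposition of M: I[1,1], I[1,2], I[3,3], I[3,4]^2.
HN type (ℓ=2): μ^(1)=7; μ^(2)=-1

((1, 0, 0, 0); (1, 1, 3, 2))


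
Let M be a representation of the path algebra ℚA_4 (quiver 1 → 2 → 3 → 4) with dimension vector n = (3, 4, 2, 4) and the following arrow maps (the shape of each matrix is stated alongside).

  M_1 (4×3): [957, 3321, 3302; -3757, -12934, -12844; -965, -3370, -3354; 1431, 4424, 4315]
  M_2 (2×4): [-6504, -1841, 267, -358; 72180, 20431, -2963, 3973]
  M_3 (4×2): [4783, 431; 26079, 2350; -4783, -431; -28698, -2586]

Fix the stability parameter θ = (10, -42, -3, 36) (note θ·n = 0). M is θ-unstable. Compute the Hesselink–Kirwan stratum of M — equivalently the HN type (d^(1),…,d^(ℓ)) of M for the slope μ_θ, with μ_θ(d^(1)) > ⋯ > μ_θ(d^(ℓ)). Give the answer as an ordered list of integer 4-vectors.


Barcode: M ≅ I[1,2]^2, I[1,4], I[2,4], I[4,4]^2. HN layers by μ_θ (4 steps, strictly decreasing):
  μ^(1)=36; μ^(2)=-3; μ^(3)=-16; μ^(4)=-42

((0, 0, 0, 4); (0, 0, 2, 0); (3, 3, 0, 0); (0, 1, 0, 0))


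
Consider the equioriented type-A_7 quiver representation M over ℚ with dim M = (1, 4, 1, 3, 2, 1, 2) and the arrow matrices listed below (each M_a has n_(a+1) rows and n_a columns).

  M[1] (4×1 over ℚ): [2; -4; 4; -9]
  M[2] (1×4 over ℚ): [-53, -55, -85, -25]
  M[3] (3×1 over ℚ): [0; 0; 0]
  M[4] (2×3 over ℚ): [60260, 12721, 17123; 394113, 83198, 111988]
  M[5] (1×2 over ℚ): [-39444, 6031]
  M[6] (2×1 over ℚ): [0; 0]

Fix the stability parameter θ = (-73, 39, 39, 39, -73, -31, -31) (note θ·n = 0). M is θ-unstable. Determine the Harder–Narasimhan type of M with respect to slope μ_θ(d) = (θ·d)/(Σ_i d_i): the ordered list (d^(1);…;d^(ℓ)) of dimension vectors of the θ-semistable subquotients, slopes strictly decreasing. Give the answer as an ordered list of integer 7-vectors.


Via rank(M_{q-1}∘⋯∘M_p): M ≅ I[1,3], I[2,2]^3, I[4,4], I[4,5], I[4,6], I[7,7]^2.
μ_θ-semistable layers: μ^(1)=39; μ^(2)=-17; μ^(3)=-65/3; μ^(4)=-31; μ^(5)=-73

((0, 4, 1, 1, 0, 0, 0); (0, 0, 0, 1, 1, 0, 0); (0, 0, 0, 1, 1, 1, 0); (0, 0, 0, 0, 0, 0, 2); (1, 0, 0, 0, 0, 0, 0))


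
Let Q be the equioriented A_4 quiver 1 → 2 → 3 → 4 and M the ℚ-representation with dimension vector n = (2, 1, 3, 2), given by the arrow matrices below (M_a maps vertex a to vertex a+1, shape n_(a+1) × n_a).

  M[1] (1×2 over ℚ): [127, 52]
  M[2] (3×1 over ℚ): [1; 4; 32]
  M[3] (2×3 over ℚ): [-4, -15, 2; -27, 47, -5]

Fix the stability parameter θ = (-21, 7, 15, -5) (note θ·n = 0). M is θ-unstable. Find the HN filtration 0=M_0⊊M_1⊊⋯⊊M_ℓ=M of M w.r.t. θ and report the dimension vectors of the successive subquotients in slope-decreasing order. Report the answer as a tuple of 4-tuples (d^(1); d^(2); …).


Barcode: M ≅ I[1,1], I[1,4], I[3,3], I[3,4]. HN layers by μ_θ (4 steps, strictly decreasing):
  μ^(1)=15; μ^(2)=17/3; μ^(3)=5; μ^(4)=-21

((0, 0, 1, 0); (0, 1, 1, 1); (0, 0, 1, 1); (2, 0, 0, 0))


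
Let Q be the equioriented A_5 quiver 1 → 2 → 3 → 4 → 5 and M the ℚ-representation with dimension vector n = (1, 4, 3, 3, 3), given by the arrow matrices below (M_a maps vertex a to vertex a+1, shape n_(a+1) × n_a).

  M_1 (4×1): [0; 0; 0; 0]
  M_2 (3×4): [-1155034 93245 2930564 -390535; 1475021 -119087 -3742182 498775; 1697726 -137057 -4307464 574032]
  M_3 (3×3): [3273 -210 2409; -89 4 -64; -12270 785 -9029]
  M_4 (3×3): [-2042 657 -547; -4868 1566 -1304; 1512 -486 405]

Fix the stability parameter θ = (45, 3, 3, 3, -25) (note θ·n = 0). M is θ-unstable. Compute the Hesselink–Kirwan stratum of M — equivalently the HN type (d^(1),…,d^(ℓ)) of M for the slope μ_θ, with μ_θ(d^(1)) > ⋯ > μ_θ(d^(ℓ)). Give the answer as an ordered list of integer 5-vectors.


Interval decomposition of M: I[1,1], I[2,2], I[2,4], I[2,5]^2, I[5,5].
HN type (ℓ=4): μ^(1)=45; μ^(2)=3; μ^(3)=-4; μ^(4)=-25

((1, 0, 0, 0, 0); (0, 2, 1, 1, 0); (0, 2, 2, 2, 2); (0, 0, 0, 0, 1))


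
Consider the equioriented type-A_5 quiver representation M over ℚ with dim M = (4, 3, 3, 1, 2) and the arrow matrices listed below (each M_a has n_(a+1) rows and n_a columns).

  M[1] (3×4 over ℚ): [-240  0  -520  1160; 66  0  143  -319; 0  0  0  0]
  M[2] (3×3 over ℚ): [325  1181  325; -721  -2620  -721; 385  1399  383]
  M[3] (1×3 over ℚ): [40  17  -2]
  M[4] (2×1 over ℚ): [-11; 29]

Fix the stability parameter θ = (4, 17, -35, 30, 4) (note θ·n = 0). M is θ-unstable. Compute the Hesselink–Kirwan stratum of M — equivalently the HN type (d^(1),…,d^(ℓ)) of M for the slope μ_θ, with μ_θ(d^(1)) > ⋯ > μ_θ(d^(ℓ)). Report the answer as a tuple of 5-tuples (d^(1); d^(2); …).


Interval decomposition of M: I[1,1]^3, I[1,5], I[2,3]^2, I[5,5].
HN type (ℓ=4): μ^(1)=17; μ^(2)=4; μ^(3)=-14/3; μ^(4)=-9

((0, 0, 0, 1, 1); (3, 0, 0, 0, 1); (1, 1, 1, 0, 0); (0, 2, 2, 0, 0))


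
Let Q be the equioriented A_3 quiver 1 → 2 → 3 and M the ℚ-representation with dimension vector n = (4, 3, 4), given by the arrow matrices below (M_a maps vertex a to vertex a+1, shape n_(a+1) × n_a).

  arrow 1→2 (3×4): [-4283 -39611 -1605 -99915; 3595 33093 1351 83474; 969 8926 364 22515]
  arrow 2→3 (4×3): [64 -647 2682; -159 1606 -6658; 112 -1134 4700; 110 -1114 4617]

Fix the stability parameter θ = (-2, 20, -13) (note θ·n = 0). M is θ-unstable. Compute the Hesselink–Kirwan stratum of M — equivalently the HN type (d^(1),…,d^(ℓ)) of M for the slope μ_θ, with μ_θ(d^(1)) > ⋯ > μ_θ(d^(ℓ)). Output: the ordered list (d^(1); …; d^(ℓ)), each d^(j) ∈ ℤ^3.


Via rank(M_{q-1}∘⋯∘M_p): M ≅ I[1,1], I[1,3]^3, I[3,3].
μ_θ-semistable layers: μ^(1)=7/2; μ^(2)=-2; μ^(3)=-13

((0, 3, 3); (4, 0, 0); (0, 0, 1))


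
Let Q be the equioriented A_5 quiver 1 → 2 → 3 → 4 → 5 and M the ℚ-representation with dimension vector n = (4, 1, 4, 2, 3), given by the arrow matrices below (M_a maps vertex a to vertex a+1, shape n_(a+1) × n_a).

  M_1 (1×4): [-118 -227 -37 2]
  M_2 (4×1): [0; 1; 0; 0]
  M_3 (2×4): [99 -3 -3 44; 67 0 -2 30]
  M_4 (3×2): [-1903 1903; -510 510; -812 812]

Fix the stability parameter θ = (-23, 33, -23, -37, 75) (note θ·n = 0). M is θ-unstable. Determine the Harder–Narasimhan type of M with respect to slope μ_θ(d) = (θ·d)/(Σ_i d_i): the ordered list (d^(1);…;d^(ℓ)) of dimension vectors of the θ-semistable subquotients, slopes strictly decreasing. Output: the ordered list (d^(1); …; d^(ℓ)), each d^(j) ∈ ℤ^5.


Barcode: M ≅ I[1,1]^3, I[1,5], I[3,3]^2, I[3,4], I[5,5]^2. HN layers by μ_θ (4 steps, strictly decreasing):
  μ^(1)=75; μ^(2)=-9; μ^(3)=-23; μ^(4)=-30

((0, 0, 0, 0, 3); (0, 1, 1, 1, 0); (4, 0, 2, 0, 0); (0, 0, 1, 1, 0))


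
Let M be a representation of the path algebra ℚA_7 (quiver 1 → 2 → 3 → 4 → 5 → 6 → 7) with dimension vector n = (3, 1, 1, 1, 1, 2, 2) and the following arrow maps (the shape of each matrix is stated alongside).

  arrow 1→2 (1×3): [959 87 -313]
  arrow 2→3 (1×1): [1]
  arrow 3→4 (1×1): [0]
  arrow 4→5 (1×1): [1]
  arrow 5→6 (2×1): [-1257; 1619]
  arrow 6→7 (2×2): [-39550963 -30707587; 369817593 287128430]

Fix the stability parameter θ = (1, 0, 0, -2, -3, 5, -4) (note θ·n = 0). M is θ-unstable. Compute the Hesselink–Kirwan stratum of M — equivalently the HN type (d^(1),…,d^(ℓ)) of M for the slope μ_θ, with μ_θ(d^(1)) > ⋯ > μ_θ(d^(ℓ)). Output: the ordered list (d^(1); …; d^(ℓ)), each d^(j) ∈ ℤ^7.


Interval decomposition of M: I[1,1]^2, I[1,3], I[4,7], I[6,7].
HN type (ℓ=4): μ^(1)=1; μ^(2)=1/2; μ^(3)=1/3; μ^(4)=-5/2

((2, 0, 0, 0, 0, 0, 0); (0, 0, 0, 0, 0, 2, 2); (1, 1, 1, 0, 0, 0, 0); (0, 0, 0, 1, 1, 0, 0))


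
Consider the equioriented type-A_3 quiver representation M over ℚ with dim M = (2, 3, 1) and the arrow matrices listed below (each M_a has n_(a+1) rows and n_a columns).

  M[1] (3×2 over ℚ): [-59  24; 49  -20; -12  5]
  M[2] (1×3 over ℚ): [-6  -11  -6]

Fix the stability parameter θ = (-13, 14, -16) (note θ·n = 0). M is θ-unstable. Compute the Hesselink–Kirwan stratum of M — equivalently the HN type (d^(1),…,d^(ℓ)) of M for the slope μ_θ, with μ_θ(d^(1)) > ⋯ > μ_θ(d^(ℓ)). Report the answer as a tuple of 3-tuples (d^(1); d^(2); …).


Barcode: M ≅ I[1,2], I[1,3], I[2,2]. HN layers by μ_θ (3 steps, strictly decreasing):
  μ^(1)=14; μ^(2)=-1; μ^(3)=-13

((0, 2, 0); (0, 1, 1); (2, 0, 0))


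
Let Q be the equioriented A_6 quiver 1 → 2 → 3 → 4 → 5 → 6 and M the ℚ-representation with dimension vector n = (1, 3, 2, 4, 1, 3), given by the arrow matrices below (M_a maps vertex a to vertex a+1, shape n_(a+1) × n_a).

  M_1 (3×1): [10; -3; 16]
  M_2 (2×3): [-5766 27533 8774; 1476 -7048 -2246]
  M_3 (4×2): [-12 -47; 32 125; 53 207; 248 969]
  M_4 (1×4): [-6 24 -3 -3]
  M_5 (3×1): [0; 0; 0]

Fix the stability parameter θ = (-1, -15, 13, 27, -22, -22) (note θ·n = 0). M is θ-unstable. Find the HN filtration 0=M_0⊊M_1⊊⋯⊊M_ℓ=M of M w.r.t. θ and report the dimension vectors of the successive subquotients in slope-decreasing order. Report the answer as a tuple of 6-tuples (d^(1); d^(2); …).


Barcode: M ≅ I[1,5], I[2,2], I[2,4], I[4,4]^2, I[6,6]^3. HN layers by μ_θ (6 steps, strictly decreasing):
  μ^(1)=27; μ^(2)=13; μ^(3)=6; μ^(4)=-8; μ^(5)=-15; μ^(6)=-22

((0, 0, 0, 3, 0, 0); (0, 0, 1, 0, 0, 0); (0, 0, 1, 1, 1, 0); (1, 1, 0, 0, 0, 0); (0, 2, 0, 0, 0, 0); (0, 0, 0, 0, 0, 3))


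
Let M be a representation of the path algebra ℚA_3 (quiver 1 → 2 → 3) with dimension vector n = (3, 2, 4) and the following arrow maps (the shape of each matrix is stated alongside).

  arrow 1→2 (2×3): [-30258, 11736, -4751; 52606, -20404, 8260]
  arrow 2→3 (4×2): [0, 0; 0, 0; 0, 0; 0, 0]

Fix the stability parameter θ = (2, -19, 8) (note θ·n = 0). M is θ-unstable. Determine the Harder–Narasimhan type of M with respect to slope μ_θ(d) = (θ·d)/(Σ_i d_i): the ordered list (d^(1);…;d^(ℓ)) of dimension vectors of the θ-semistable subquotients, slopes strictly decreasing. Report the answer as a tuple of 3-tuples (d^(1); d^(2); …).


Barcode: M ≅ I[1,1], I[1,2]^2, I[3,3]^4. HN layers by μ_θ (3 steps, strictly decreasing):
  μ^(1)=8; μ^(2)=2; μ^(3)=-17/2

((0, 0, 4); (1, 0, 0); (2, 2, 0))


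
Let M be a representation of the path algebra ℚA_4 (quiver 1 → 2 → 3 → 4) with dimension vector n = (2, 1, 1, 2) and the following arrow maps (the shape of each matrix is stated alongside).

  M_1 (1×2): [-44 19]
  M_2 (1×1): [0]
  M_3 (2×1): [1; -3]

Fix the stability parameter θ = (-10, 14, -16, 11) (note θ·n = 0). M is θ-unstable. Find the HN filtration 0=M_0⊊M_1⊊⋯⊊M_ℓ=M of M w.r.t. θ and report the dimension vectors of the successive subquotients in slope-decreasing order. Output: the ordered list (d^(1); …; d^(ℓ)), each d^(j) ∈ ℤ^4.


Barcode: M ≅ I[1,1], I[1,2], I[3,4], I[4,4]. HN layers by μ_θ (4 steps, strictly decreasing):
  μ^(1)=14; μ^(2)=11; μ^(3)=-10; μ^(4)=-16

((0, 1, 0, 0); (0, 0, 0, 2); (2, 0, 0, 0); (0, 0, 1, 0))


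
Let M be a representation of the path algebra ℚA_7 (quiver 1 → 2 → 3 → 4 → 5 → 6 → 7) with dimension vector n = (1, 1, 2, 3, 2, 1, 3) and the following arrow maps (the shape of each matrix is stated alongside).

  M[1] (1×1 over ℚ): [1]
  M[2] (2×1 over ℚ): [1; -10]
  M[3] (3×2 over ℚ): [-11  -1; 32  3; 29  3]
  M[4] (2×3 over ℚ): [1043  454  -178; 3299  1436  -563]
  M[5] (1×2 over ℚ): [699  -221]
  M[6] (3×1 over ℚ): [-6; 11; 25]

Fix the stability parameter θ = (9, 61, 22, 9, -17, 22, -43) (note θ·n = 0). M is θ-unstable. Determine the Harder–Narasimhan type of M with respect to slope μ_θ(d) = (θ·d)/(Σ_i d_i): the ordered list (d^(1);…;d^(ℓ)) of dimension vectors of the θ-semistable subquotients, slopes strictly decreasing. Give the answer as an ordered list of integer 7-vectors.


Via rank(M_{q-1}∘⋯∘M_p): M ≅ I[1,7], I[3,4], I[4,5], I[7,7]^2.
μ_θ-semistable layers: μ^(1)=31/2; μ^(2)=9; μ^(3)=-4; μ^(4)=-43

((0, 0, 1, 1, 0, 0, 0); (1, 1, 1, 1, 1, 1, 1); (0, 0, 0, 1, 1, 0, 0); (0, 0, 0, 0, 0, 0, 2))


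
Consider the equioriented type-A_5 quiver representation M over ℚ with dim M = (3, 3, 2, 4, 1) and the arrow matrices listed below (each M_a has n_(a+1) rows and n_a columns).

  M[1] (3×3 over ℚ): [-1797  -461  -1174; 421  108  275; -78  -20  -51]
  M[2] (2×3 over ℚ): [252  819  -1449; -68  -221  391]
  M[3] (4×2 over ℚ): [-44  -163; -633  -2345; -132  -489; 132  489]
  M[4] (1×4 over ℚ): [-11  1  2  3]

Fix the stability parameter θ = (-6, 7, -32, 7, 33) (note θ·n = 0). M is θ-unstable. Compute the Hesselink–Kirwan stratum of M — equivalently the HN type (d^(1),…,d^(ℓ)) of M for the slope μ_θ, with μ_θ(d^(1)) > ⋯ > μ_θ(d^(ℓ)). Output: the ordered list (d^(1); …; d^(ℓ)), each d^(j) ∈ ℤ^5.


Interval decomposition of M: I[1,2]^2, I[1,4], I[3,5], I[4,4]^2.
HN type (ℓ=5): μ^(1)=33; μ^(2)=7; μ^(3)=-6; μ^(4)=-31/3; μ^(5)=-32

((0, 0, 0, 0, 1); (0, 2, 0, 4, 0); (2, 0, 0, 0, 0); (1, 1, 1, 0, 0); (0, 0, 1, 0, 0))


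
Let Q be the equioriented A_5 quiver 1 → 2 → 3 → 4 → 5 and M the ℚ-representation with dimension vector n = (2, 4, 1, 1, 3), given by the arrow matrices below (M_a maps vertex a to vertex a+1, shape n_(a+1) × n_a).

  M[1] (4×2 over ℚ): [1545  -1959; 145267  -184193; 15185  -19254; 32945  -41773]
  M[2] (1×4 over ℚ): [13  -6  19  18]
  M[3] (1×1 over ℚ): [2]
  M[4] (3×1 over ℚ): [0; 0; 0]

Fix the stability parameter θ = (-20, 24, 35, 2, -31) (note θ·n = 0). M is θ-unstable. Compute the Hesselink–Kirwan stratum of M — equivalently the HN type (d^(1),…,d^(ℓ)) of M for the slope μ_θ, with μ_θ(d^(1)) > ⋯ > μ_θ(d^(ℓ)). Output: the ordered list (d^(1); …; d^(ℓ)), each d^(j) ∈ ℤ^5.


Barcode: M ≅ I[1,2], I[1,4], I[2,2]^2, I[5,5]^3. HN layers by μ_θ (4 steps, strictly decreasing):
  μ^(1)=24; μ^(2)=61/3; μ^(3)=-20; μ^(4)=-31

((0, 3, 0, 0, 0); (0, 1, 1, 1, 0); (2, 0, 0, 0, 0); (0, 0, 0, 0, 3))


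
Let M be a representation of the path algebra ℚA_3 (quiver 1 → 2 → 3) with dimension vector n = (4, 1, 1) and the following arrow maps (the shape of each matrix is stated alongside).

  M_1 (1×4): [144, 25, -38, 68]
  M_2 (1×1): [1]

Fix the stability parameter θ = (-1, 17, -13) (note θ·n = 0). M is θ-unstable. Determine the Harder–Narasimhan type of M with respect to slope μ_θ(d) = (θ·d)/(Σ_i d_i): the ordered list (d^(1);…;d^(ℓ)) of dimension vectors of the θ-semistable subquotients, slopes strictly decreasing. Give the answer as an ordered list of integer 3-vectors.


Barcode: M ≅ I[1,1]^3, I[1,3]. HN layers by μ_θ (2 steps, strictly decreasing):
  μ^(1)=2; μ^(2)=-1

((0, 1, 1); (4, 0, 0))


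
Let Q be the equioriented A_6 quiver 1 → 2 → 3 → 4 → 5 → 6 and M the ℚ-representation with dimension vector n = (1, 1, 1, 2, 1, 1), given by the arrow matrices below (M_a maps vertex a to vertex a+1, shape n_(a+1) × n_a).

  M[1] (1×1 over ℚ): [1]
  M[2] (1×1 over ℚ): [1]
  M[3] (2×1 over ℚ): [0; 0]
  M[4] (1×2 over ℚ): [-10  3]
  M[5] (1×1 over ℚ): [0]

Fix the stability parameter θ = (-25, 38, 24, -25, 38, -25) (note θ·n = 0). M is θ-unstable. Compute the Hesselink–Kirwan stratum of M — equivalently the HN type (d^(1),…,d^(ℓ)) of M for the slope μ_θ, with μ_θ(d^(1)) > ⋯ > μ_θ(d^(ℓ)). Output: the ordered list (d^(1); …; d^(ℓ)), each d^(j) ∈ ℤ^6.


Via rank(M_{q-1}∘⋯∘M_p): M ≅ I[1,3], I[4,4], I[4,5], I[6,6].
μ_θ-semistable layers: μ^(1)=38; μ^(2)=31; μ^(3)=-25

((0, 0, 0, 0, 1, 0); (0, 1, 1, 0, 0, 0); (1, 0, 0, 2, 0, 1))


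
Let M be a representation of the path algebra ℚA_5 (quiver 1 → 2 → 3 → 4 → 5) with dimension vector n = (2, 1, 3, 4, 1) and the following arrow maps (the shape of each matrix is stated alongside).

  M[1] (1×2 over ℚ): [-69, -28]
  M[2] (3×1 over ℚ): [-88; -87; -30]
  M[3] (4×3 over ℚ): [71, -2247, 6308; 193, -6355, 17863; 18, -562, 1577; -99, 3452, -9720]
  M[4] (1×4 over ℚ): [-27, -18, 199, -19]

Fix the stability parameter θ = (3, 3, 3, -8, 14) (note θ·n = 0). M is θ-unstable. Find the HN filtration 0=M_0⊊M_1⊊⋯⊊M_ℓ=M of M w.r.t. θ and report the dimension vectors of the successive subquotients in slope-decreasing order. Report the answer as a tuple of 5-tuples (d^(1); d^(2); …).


Via rank(M_{q-1}∘⋯∘M_p): M ≅ I[1,1], I[1,5], I[3,4]^2, I[4,4].
μ_θ-semistable layers: μ^(1)=14; μ^(2)=3; μ^(3)=1/4; μ^(4)=-5/2; μ^(5)=-8

((0, 0, 0, 0, 1); (1, 0, 0, 0, 0); (1, 1, 1, 1, 0); (0, 0, 2, 2, 0); (0, 0, 0, 1, 0))


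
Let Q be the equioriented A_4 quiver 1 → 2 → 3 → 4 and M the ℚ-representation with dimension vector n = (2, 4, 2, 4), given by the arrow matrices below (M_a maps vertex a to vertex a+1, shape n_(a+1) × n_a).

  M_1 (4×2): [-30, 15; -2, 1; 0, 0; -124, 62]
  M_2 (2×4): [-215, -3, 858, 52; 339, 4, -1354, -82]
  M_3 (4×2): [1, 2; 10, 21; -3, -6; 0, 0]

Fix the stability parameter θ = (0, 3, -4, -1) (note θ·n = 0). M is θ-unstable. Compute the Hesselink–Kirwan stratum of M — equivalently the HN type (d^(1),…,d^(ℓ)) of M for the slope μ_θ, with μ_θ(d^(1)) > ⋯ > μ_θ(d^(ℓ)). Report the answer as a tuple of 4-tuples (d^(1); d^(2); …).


Barcode: M ≅ I[1,1], I[1,4], I[2,2]^2, I[2,4], I[4,4]^2. HN layers by μ_θ (5 steps, strictly decreasing):
  μ^(1)=3; μ^(2)=0; μ^(3)=-1/2; μ^(4)=-2/3; μ^(5)=-1

((0, 2, 0, 0); (1, 0, 0, 0); (1, 1, 1, 1); (0, 1, 1, 1); (0, 0, 0, 2))


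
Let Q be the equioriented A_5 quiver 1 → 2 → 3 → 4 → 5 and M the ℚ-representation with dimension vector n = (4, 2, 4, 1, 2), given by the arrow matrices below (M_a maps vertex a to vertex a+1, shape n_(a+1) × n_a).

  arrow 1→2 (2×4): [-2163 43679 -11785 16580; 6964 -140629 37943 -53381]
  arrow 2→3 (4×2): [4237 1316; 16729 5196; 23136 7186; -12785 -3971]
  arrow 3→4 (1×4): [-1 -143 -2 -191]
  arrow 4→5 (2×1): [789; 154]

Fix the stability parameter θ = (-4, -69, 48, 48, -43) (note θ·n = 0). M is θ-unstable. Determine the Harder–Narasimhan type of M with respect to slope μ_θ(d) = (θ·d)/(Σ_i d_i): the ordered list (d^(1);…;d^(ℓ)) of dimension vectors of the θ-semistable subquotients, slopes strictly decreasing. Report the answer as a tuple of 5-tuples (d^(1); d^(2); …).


Interval decomposition of M: I[1,1]^2, I[1,3], I[1,5], I[3,3]^2, I[5,5].
HN type (ℓ=5): μ^(1)=48; μ^(2)=53/3; μ^(3)=-4; μ^(4)=-73/2; μ^(5)=-43

((0, 0, 3, 0, 0); (0, 0, 1, 1, 1); (2, 0, 0, 0, 0); (2, 2, 0, 0, 0); (0, 0, 0, 0, 1))


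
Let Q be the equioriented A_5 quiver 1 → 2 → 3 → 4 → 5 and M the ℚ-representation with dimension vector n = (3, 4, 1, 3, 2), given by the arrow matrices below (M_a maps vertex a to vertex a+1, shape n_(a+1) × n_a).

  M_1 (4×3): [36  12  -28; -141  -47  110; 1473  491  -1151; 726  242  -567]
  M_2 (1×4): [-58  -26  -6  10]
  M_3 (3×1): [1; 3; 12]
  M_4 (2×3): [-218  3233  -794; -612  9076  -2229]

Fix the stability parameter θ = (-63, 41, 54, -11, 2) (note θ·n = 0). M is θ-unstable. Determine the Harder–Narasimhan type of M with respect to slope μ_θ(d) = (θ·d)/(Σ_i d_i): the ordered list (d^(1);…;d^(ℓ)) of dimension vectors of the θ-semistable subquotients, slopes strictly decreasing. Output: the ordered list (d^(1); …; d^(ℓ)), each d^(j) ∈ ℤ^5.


Interval decomposition of M: I[1,1], I[1,2]^2, I[2,2], I[2,5], I[4,4], I[4,5].
HN type (ℓ=5): μ^(1)=41; μ^(2)=43/2; μ^(3)=2; μ^(4)=-11; μ^(5)=-63

((0, 3, 0, 0, 0); (0, 1, 1, 1, 1); (0, 0, 0, 0, 1); (0, 0, 0, 2, 0); (3, 0, 0, 0, 0))


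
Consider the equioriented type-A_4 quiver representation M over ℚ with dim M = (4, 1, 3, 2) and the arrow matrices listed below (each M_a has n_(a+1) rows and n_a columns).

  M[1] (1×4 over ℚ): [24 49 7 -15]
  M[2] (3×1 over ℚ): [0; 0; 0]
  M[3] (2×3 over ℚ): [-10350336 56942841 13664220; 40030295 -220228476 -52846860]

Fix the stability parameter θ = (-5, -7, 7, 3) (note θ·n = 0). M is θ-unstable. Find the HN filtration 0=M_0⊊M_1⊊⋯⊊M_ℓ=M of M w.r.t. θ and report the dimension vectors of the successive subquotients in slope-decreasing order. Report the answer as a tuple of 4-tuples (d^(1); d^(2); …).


Via rank(M_{q-1}∘⋯∘M_p): M ≅ I[1,1]^3, I[1,2], I[3,3], I[3,4]^2.
μ_θ-semistable layers: μ^(1)=7; μ^(2)=5; μ^(3)=-5; μ^(4)=-6

((0, 0, 1, 0); (0, 0, 2, 2); (3, 0, 0, 0); (1, 1, 0, 0))


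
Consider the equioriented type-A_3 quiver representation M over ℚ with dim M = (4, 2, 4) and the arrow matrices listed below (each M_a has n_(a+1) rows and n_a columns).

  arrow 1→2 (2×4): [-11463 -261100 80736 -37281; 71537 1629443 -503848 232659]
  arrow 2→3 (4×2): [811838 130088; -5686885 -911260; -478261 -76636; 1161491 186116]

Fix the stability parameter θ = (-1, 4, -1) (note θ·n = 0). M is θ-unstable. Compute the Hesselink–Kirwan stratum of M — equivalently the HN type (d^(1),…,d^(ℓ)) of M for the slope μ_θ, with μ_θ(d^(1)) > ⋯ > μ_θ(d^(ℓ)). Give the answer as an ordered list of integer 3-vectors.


Barcode: M ≅ I[1,1]^2, I[1,2], I[1,3], I[3,3]^3. HN layers by μ_θ (3 steps, strictly decreasing):
  μ^(1)=4; μ^(2)=3/2; μ^(3)=-1

((0, 1, 0); (0, 1, 1); (4, 0, 3))


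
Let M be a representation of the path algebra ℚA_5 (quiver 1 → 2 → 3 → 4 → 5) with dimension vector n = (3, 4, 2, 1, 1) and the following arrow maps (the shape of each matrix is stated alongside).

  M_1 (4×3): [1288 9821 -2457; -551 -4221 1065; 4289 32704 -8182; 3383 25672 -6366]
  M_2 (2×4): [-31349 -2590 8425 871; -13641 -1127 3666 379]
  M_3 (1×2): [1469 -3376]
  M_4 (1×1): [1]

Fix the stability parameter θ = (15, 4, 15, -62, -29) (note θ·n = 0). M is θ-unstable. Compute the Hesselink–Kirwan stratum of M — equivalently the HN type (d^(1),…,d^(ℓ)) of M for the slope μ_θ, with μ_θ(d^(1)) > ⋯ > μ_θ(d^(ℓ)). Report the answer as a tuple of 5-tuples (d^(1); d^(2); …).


Barcode: M ≅ I[1,2], I[1,3], I[1,5], I[2,2]. HN layers by μ_θ (4 steps, strictly decreasing):
  μ^(1)=15; μ^(2)=19/2; μ^(3)=4; μ^(4)=-57/5

((0, 0, 1, 0, 0); (2, 2, 0, 0, 0); (0, 1, 0, 0, 0); (1, 1, 1, 1, 1))


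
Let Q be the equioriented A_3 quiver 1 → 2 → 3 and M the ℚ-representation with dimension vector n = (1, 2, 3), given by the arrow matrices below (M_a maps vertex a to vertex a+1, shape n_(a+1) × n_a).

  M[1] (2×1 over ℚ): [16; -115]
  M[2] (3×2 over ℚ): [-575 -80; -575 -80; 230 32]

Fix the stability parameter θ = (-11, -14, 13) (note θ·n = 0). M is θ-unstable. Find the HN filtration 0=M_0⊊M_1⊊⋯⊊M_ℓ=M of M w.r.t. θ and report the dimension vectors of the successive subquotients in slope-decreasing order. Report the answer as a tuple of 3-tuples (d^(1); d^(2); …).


Barcode: M ≅ I[1,2], I[2,3], I[3,3]^2. HN layers by μ_θ (3 steps, strictly decreasing):
  μ^(1)=13; μ^(2)=-25/2; μ^(3)=-14

((0, 0, 3); (1, 1, 0); (0, 1, 0))


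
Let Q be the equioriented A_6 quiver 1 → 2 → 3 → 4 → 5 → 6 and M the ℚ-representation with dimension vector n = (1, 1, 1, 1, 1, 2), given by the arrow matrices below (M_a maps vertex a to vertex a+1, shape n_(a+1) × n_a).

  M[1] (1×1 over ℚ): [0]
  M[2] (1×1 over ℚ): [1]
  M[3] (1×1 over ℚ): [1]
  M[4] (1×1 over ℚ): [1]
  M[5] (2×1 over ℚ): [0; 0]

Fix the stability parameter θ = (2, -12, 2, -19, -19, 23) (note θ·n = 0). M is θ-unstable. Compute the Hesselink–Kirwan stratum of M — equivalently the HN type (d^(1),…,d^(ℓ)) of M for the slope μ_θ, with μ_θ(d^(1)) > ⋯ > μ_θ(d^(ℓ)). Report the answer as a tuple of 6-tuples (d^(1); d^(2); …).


Barcode: M ≅ I[1,1], I[2,5], I[6,6]^2. HN layers by μ_θ (3 steps, strictly decreasing):
  μ^(1)=23; μ^(2)=2; μ^(3)=-12

((0, 0, 0, 0, 0, 2); (1, 0, 0, 0, 0, 0); (0, 1, 1, 1, 1, 0))


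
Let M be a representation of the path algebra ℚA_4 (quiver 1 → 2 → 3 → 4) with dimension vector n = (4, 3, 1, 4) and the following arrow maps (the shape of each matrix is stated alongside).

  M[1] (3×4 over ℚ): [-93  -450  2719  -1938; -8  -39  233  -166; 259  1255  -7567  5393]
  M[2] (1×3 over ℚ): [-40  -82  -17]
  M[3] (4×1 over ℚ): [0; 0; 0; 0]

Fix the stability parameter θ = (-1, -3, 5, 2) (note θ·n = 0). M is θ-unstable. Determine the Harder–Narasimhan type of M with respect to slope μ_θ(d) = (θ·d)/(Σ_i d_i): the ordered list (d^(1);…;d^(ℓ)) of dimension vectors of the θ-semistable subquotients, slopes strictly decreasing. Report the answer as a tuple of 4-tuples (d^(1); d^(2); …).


Barcode: M ≅ I[1,1], I[1,2]^2, I[1,3], I[4,4]^4. HN layers by μ_θ (4 steps, strictly decreasing):
  μ^(1)=5; μ^(2)=2; μ^(3)=-1; μ^(4)=-2

((0, 0, 1, 0); (0, 0, 0, 4); (1, 0, 0, 0); (3, 3, 0, 0))
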